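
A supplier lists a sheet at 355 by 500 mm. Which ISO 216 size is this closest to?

B3 (353 × 500 mm)

Aspect ratio 500/355 ≈ 1.408 — close to the ISO √2 ≈ 1.414.
In the B-series (B0 = 1000 × 1414 mm): B3 = 353 × 500 mm.
Off by 2 mm total — nearest standard size.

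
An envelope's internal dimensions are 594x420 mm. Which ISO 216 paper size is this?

Aspect ratio 594/420 ≈ 1.414 — close to the ISO √2 ≈ 1.414.
In the A-series (A0 area = 1 m²): A2 = 420 × 594 mm.

A2 (420 × 594 mm)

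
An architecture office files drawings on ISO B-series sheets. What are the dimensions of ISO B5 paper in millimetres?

176 × 250 mm

B0 = 1000 × 1414 mm (B0 has a 1000 mm short side, aspect 1:√2).
B1: ⌊1414/2⌋ × 1000 = 707 × 1000 mm
B2: ⌊1000/2⌋ × 707 = 500 × 707 mm
B3: ⌊707/2⌋ × 500 = 353 × 500 mm
B4: ⌊500/2⌋ × 353 = 250 × 353 mm
B5: ⌊353/2⌋ × 250 = 176 × 250 mm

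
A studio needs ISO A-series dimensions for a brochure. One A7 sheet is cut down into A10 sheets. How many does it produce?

A7 = 74 × 105 mm; A10 = 26 × 37 mm.
Each halving step doubles the count; 3 steps from A7 to A10.
2^3 = 8.

8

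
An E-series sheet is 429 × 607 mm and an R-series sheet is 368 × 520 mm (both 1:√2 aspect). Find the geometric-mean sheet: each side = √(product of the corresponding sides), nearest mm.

397 × 562 mm

Short side: √(429 · 368) = √157872 ≈ 397.3 → 397 mm
Long side: √(607 · 520) = √315640 ≈ 561.8 → 562 mm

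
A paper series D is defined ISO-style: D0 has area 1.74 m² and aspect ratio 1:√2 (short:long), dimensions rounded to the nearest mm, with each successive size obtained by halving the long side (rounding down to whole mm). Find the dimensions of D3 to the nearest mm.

Let D0's short side be w mm. w · w√2 = 1.74 m² = 1,740,000 mm², so w ≈ 1109.2 mm and w√2 ≈ 1568.7 mm → D0 = 1109 × 1569 mm.
D1: ⌊1569/2⌋ × 1109 = 784 × 1109 mm
D2: ⌊1109/2⌋ × 784 = 554 × 784 mm
D3: ⌊784/2⌋ × 554 = 392 × 554 mm

392 × 554 mm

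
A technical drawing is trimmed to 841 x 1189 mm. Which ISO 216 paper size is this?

Aspect ratio 1189/841 ≈ 1.414 — close to the ISO √2 ≈ 1.414.
In the A-series (A0 area = 1 m²): A0 = 841 × 1189 mm.

A0 (841 × 1189 mm)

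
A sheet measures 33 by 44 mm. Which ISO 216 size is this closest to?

B10 (31 × 44 mm)

Aspect ratio 44/33 ≈ 1.333 (ISO target is √2 ≈ 1.414).
In the B-series (B0 = 1000 × 1414 mm): B10 = 31 × 44 mm.
Off by 2 mm total — nearest standard size.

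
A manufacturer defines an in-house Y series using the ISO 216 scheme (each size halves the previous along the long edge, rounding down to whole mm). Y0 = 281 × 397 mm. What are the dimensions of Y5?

49 × 70 mm

Y1: ⌊397/2⌋ × 281 = 198 × 281 mm
Y2: ⌊281/2⌋ × 198 = 140 × 198 mm
Y3: ⌊198/2⌋ × 140 = 99 × 140 mm
Y4: ⌊140/2⌋ × 99 = 70 × 99 mm
Y5: ⌊99/2⌋ × 70 = 49 × 70 mm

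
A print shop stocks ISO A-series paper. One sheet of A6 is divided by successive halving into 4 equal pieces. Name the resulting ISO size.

4 = 2^2, so 2 halving steps.
A6 → A7 → … → A8 after 2 steps.

A8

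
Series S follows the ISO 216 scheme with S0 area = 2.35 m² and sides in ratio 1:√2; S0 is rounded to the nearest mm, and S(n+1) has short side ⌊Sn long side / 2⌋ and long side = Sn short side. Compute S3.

Let S0's short side be w mm. w · w√2 = 2.35 m² = 2,350,000 mm², so w ≈ 1289.1 mm and w√2 ≈ 1823.0 mm → S0 = 1289 × 1823 mm.
S1: ⌊1823/2⌋ × 1289 = 911 × 1289 mm
S2: ⌊1289/2⌋ × 911 = 644 × 911 mm
S3: ⌊911/2⌋ × 644 = 455 × 644 mm

455 × 644 mm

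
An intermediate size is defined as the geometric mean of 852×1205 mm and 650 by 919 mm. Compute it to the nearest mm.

Short side: √(852 · 650) = √553800 ≈ 744.2 → 744 mm
Long side: √(1205 · 919) = √1107395 ≈ 1052.3 → 1052 mm

744 × 1052 mm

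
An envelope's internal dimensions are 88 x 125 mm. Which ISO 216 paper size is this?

Aspect ratio 125/88 ≈ 1.420 — close to the ISO √2 ≈ 1.414.
In the B-series (B0 = 1000 × 1414 mm): B7 = 88 × 125 mm.

B7 (88 × 125 mm)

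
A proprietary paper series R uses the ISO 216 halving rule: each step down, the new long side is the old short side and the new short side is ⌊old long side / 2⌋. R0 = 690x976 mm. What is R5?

R1: ⌊976/2⌋ × 690 = 488 × 690 mm
R2: ⌊690/2⌋ × 488 = 345 × 488 mm
R3: ⌊488/2⌋ × 345 = 244 × 345 mm
R4: ⌊345/2⌋ × 244 = 172 × 244 mm
R5: ⌊244/2⌋ × 172 = 122 × 172 mm

122 × 172 mm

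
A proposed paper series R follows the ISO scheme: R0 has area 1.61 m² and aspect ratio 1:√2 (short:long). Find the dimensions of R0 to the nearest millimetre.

1067 × 1509 mm

Let the short side be w mm. Then w · w√2 = 1.61 m² = 1,610,000 mm².
w² = 1,610,000/√2, so w ≈ 1067.0 mm; long side = w√2 ≈ 1508.9 mm.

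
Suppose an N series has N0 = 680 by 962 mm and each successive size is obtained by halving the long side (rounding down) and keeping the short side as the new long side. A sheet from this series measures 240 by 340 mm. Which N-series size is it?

N3

N0: 680 × 962 mm
N1: 481 × 680 mm
N2: 340 × 481 mm
N3: 240 × 340 mm
N4: 170 × 240 mm
→ matches N3.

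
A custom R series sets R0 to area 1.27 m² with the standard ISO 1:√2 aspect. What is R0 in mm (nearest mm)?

948 × 1340 mm

Let the short side be w mm. Then w · w√2 = 1.27 m² = 1,270,000 mm².
w² = 1,270,000/√2, so w ≈ 947.6 mm; long side = w√2 ≈ 1340.2 mm.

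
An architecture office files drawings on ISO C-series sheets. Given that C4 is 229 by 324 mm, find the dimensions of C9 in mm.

40 × 57 mm

C5: ⌊324/2⌋ × 229 = 162 × 229 mm
C6: ⌊229/2⌋ × 162 = 114 × 162 mm
C7: ⌊162/2⌋ × 114 = 81 × 114 mm
C8: ⌊114/2⌋ × 81 = 57 × 81 mm
C9: ⌊81/2⌋ × 57 = 40 × 57 mm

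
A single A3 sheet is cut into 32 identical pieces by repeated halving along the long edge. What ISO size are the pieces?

A8

32 = 2^5, so 5 halving steps.
A3 → A4 → … → A8 after 5 steps.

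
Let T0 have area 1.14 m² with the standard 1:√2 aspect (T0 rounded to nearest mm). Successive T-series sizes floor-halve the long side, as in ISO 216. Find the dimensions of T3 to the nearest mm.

Let T0's short side be w mm. w · w√2 = 1.14 m² = 1,140,000 mm², so w ≈ 897.8 mm and w√2 ≈ 1269.7 mm → T0 = 898 × 1270 mm.
T1: ⌊1270/2⌋ × 898 = 635 × 898 mm
T2: ⌊898/2⌋ × 635 = 449 × 635 mm
T3: ⌊635/2⌋ × 449 = 317 × 449 mm

317 × 449 mm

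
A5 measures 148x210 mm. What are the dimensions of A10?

A6: ⌊210/2⌋ × 148 = 105 × 148 mm
A7: ⌊148/2⌋ × 105 = 74 × 105 mm
A8: ⌊105/2⌋ × 74 = 52 × 74 mm
A9: ⌊74/2⌋ × 52 = 37 × 52 mm
A10: ⌊52/2⌋ × 37 = 26 × 37 mm

26 × 37 mm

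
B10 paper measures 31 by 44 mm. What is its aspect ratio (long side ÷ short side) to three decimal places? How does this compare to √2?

44 / 31 = 1.419
ISO 216 targets √2 ≈ 1.414; the +0.005 deviation is from mm rounding.

1.419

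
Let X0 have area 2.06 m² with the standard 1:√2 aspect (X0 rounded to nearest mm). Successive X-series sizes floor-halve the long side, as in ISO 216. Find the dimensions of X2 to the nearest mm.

Let X0's short side be w mm. w · w√2 = 2.06 m² = 2,060,000 mm², so w ≈ 1206.9 mm and w√2 ≈ 1706.8 mm → X0 = 1207 × 1707 mm.
X1: ⌊1707/2⌋ × 1207 = 853 × 1207 mm
X2: ⌊1207/2⌋ × 853 = 603 × 853 mm

603 × 853 mm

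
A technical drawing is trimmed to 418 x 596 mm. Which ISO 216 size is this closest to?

Aspect ratio 596/418 ≈ 1.426 — close to the ISO √2 ≈ 1.414.
In the A-series (A0 area = 1 m²): A2 = 420 × 594 mm.
Off by 4 mm total — nearest standard size.

A2 (420 × 594 mm)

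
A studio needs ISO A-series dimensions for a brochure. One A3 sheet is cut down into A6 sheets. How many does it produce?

8

A3 = 297 × 420 mm; A6 = 105 × 148 mm.
Each halving step doubles the count; 3 steps from A3 to A6.
2^3 = 8.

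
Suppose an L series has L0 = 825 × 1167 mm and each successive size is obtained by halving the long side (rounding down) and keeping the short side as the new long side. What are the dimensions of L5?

145 × 206 mm

L1 = 583 × 825 mm (from L0 by 1 halving).
L2: ⌊825/2⌋ × 583 = 412 × 583 mm
L3: ⌊583/2⌋ × 412 = 291 × 412 mm
L4: ⌊412/2⌋ × 291 = 206 × 291 mm
L5: ⌊291/2⌋ × 206 = 145 × 206 mm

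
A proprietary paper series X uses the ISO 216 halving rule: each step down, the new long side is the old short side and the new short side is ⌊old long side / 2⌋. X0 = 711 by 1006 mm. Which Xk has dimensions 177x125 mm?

X0: 711 × 1006 mm
X1: 503 × 711 mm
X2: 355 × 503 mm
X3: 251 × 355 mm
X4: 177 × 251 mm
X5: 125 × 177 mm
X6: 88 × 125 mm
→ matches X5.

X5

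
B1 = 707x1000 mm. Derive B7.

88 × 125 mm

B2: ⌊1000/2⌋ × 707 = 500 × 707 mm
B3: ⌊707/2⌋ × 500 = 353 × 500 mm
B4: ⌊500/2⌋ × 353 = 250 × 353 mm
B5: ⌊353/2⌋ × 250 = 176 × 250 mm
B6: ⌊250/2⌋ × 176 = 125 × 176 mm
B7: ⌊176/2⌋ × 125 = 88 × 125 mm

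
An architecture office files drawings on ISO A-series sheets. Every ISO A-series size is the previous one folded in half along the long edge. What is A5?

148 × 210 mm

A0 = 841 × 1189 mm (A0 has area 1 m², aspect 1:√2).
A1: ⌊1189/2⌋ × 841 = 594 × 841 mm
A2: ⌊841/2⌋ × 594 = 420 × 594 mm
A3: ⌊594/2⌋ × 420 = 297 × 420 mm
A4: ⌊420/2⌋ × 297 = 210 × 297 mm
A5: ⌊297/2⌋ × 210 = 148 × 210 mm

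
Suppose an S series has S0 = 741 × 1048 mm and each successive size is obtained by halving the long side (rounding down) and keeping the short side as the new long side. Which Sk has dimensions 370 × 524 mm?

S2

S0: 741 × 1048 mm
S1: 524 × 741 mm
S2: 370 × 524 mm
S3: 262 × 370 mm
→ matches S2.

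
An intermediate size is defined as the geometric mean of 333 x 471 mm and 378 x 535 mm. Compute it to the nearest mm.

355 × 502 mm

Short side: √(333 · 378) = √125874 ≈ 354.8 → 355 mm
Long side: √(471 · 535) = √251985 ≈ 502.0 → 502 mm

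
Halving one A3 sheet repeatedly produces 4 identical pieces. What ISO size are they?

4 = 2^2, so 2 halving steps.
A3 → A4 → … → A5 after 2 steps.

A5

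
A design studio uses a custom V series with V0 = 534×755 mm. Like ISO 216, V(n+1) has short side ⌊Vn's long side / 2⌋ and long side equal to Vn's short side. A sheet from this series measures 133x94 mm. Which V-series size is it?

V5

V0: 534 × 755 mm
V1: 377 × 534 mm
V2: 267 × 377 mm
V3: 188 × 267 mm
V4: 133 × 188 mm
V5: 94 × 133 mm
V6: 66 × 94 mm
→ matches V5.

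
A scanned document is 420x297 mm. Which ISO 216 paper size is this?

Aspect ratio 420/297 ≈ 1.414 — close to the ISO √2 ≈ 1.414.
In the A-series (A0 area = 1 m²): A3 = 297 × 420 mm.

A3 (297 × 420 mm)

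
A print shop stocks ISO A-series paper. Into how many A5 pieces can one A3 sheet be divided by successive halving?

A3 = 297 × 420 mm; A5 = 148 × 210 mm.
Each halving step doubles the count; 2 steps from A3 to A5.
2^2 = 4.

4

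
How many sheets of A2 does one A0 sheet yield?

4

Each ISO step halves the sheet: 1 × A0 → 2 × A1 → 4 × A2
From A0 to A2 is 2 halving steps: 2^2 = 4.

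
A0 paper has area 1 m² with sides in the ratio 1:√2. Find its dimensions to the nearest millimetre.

841 × 1189 mm

Let the short side be w mm. Then the long side is w√2 and w · w√2 = 10⁶ mm².
w² = 10⁶/√2, so w = 1000 / 2^(1/4) ≈ 840.9 mm; long side = 1000 · 2^(1/4) ≈ 1189.2 mm.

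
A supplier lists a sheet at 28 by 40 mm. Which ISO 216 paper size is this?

C10 (28 × 40 mm)

Aspect ratio 40/28 ≈ 1.429 — close to the ISO √2 ≈ 1.414.
In the C-series (envelope sizes, between A and B): C10 = 28 × 40 mm.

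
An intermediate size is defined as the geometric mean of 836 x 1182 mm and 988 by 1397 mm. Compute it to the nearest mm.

909 × 1285 mm

Short side: √(836 · 988) = √825968 ≈ 908.8 → 909 mm
Long side: √(1182 · 1397) = √1651254 ≈ 1285.0 → 1285 mm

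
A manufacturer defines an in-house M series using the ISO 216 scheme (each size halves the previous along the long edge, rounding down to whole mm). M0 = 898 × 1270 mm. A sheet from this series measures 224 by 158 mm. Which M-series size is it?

M5

M0: 898 × 1270 mm
M1: 635 × 898 mm
M2: 449 × 635 mm
M3: 317 × 449 mm
M4: 224 × 317 mm
M5: 158 × 224 mm
M6: 112 × 158 mm
→ matches M5.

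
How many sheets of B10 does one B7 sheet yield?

Each ISO step halves the sheet: 1 × B7 → 2 × B8 → 4 × B9 → 8 × B10
From B7 to B10 is 3 halving steps: 2^3 = 8.

8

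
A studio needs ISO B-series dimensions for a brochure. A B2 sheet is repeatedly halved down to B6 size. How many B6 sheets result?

Each ISO step halves the sheet: 1 × B2 → 2 × B3 → 4 × B4 → 8 × B5 → …
From B2 to B6 is 4 halving steps: 2^4 = 16.

16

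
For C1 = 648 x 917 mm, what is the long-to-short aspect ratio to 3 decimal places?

917 / 648 = 1.415
Matches √2 ≈ 1.414 — the ISO 216 defining ratio.

1.415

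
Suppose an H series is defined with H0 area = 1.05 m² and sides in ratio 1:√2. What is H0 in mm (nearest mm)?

862 × 1219 mm

Let the short side be w mm. Then w · w√2 = 1.05 m² = 1,050,000 mm².
w² = 1,050,000/√2, so w ≈ 861.7 mm; long side = w√2 ≈ 1218.6 mm.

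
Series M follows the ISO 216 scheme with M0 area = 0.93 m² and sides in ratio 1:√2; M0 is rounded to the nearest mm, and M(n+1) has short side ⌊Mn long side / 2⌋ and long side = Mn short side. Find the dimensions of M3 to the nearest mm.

Let M0's short side be w mm. w · w√2 = 0.93 m² = 930,000 mm², so w ≈ 810.9 mm and w√2 ≈ 1146.8 mm → M0 = 811 × 1147 mm.
M1: ⌊1147/2⌋ × 811 = 573 × 811 mm
M2: ⌊811/2⌋ × 573 = 405 × 573 mm
M3: ⌊573/2⌋ × 405 = 286 × 405 mm

286 × 405 mm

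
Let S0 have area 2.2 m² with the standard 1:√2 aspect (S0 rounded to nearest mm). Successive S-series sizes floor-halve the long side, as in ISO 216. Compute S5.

Let S0's short side be w mm. w · w√2 = 2.2 m² = 2,200,000 mm², so w ≈ 1247.3 mm and w√2 ≈ 1763.9 mm → S0 = 1247 × 1764 mm.
S1: ⌊1764/2⌋ × 1247 = 882 × 1247 mm
S2: ⌊1247/2⌋ × 882 = 623 × 882 mm
S3: ⌊882/2⌋ × 623 = 441 × 623 mm
S4: ⌊623/2⌋ × 441 = 311 × 441 mm
S5: ⌊441/2⌋ × 311 = 220 × 311 mm

220 × 311 mm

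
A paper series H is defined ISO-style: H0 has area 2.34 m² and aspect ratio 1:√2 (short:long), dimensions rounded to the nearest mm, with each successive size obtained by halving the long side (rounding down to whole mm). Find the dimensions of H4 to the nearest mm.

321 × 454 mm

Let H0's short side be w mm. w · w√2 = 2.34 m² = 2,340,000 mm², so w ≈ 1286.3 mm and w√2 ≈ 1819.1 mm → H0 = 1286 × 1819 mm.
H1: ⌊1819/2⌋ × 1286 = 909 × 1286 mm
H2: ⌊1286/2⌋ × 909 = 643 × 909 mm
H3: ⌊909/2⌋ × 643 = 454 × 643 mm
H4: ⌊643/2⌋ × 454 = 321 × 454 mm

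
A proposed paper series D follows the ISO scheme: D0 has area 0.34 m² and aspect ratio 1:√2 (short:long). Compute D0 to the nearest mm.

Let the short side be w mm. Then w · w√2 = 0.34 m² = 340,000 mm².
w² = 340,000/√2, so w ≈ 490.3 mm; long side = w√2 ≈ 693.4 mm.

490 × 693 mm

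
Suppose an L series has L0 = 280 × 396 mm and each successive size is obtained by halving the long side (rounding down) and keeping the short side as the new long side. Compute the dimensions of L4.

70 × 99 mm

L1: ⌊396/2⌋ × 280 = 198 × 280 mm
L2: ⌊280/2⌋ × 198 = 140 × 198 mm
L3: ⌊198/2⌋ × 140 = 99 × 140 mm
L4: ⌊140/2⌋ × 99 = 70 × 99 mm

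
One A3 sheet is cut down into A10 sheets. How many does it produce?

Each ISO step halves the sheet: 1 × A3 → 2 × A4 → 4 × A5 → 8 × A6 → …
From A3 to A10 is 7 halving steps: 2^7 = 128.

128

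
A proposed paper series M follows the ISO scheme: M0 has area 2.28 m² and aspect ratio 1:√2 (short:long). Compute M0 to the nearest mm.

Let the short side be w mm. Then w · w√2 = 2.28 m² = 2,280,000 mm².
w² = 2,280,000/√2, so w ≈ 1269.7 mm; long side = w√2 ≈ 1795.7 mm.

1270 × 1796 mm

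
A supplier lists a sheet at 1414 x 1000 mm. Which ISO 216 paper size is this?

B0 (1000 × 1414 mm)

Aspect ratio 1414/1000 ≈ 1.414 — close to the ISO √2 ≈ 1.414.
In the B-series (B0 = 1000 × 1414 mm): B0 = 1000 × 1414 mm.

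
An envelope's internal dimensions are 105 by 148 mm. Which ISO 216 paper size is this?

Aspect ratio 148/105 ≈ 1.410 — close to the ISO √2 ≈ 1.414.
In the A-series (A0 area = 1 m²): A6 = 105 × 148 mm.

A6 (105 × 148 mm)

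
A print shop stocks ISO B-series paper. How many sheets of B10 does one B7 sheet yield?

Each ISO step halves the sheet: 1 × B7 → 2 × B8 → 4 × B9 → 8 × B10
From B7 to B10 is 3 halving steps: 2^3 = 8.

8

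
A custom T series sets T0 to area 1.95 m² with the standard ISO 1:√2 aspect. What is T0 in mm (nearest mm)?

1174 × 1661 mm

Let the short side be w mm. Then w · w√2 = 1.95 m² = 1,950,000 mm².
w² = 1,950,000/√2, so w ≈ 1174.2 mm; long side = w√2 ≈ 1660.6 mm.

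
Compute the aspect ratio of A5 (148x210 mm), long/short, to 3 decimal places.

210 / 148 = 1.419
ISO 216 targets √2 ≈ 1.414; the +0.005 deviation is from mm rounding.

1.419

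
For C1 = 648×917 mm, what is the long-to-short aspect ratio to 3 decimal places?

917 / 648 = 1.415
Matches √2 ≈ 1.414 — the ISO 216 defining ratio.

1.415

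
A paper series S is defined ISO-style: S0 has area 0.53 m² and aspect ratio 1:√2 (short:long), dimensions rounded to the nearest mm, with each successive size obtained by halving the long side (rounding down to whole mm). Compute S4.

Let S0's short side be w mm. w · w√2 = 0.53 m² = 530,000 mm², so w ≈ 612.2 mm and w√2 ≈ 865.8 mm → S0 = 612 × 866 mm.
S1: ⌊866/2⌋ × 612 = 433 × 612 mm
S2: ⌊612/2⌋ × 433 = 306 × 433 mm
S3: ⌊433/2⌋ × 306 = 216 × 306 mm
S4: ⌊306/2⌋ × 216 = 153 × 216 mm

153 × 216 mm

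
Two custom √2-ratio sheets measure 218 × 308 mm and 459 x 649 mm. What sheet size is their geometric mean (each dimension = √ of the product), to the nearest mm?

316 × 447 mm

Short side: √(218 · 459) = √100062 ≈ 316.3 → 316 mm
Long side: √(308 · 649) = √199892 ≈ 447.1 → 447 mm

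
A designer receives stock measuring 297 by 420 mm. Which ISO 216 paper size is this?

Aspect ratio 420/297 ≈ 1.414 — close to the ISO √2 ≈ 1.414.
In the A-series (A0 area = 1 m²): A3 = 297 × 420 mm.

A3 (297 × 420 mm)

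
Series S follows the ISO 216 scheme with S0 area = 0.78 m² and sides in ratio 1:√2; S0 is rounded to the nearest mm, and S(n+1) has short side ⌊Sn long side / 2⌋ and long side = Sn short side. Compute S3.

Let S0's short side be w mm. w · w√2 = 0.78 m² = 780,000 mm², so w ≈ 742.7 mm and w√2 ≈ 1050.3 mm → S0 = 743 × 1050 mm.
S1: ⌊1050/2⌋ × 743 = 525 × 743 mm
S2: ⌊743/2⌋ × 525 = 371 × 525 mm
S3: ⌊525/2⌋ × 371 = 262 × 371 mm

262 × 371 mm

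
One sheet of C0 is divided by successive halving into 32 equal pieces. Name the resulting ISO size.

C5

32 = 2^5, so 5 halving steps.
C0 → C1 → … → C5 after 5 steps.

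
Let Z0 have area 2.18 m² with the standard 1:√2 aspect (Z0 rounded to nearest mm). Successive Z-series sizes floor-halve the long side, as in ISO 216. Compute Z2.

621 × 878 mm

Let Z0's short side be w mm. w · w√2 = 2.18 m² = 2,180,000 mm², so w ≈ 1241.6 mm and w√2 ≈ 1755.8 mm → Z0 = 1242 × 1756 mm.
Z1: ⌊1756/2⌋ × 1242 = 878 × 1242 mm
Z2: ⌊1242/2⌋ × 878 = 621 × 878 mm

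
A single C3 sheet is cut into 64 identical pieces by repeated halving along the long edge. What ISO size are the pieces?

C9

64 = 2^6, so 6 halving steps.
C3 → C4 → … → C9 after 6 steps.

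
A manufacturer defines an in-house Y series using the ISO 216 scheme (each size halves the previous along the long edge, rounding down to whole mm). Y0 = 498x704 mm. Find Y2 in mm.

249 × 352 mm

Y1: ⌊704/2⌋ × 498 = 352 × 498 mm
Y2: ⌊498/2⌋ × 352 = 249 × 352 mm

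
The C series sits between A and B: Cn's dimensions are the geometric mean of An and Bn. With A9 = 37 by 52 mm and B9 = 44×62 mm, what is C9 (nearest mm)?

40 × 57 mm

Short side: √(37 · 44) = √1628 ≈ 40.3 → 40 mm
Long side: √(52 · 62) = √3224 ≈ 56.8 → 57 mm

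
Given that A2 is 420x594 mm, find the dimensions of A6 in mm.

A3: ⌊594/2⌋ × 420 = 297 × 420 mm
A4: ⌊420/2⌋ × 297 = 210 × 297 mm
A5: ⌊297/2⌋ × 210 = 148 × 210 mm
A6: ⌊210/2⌋ × 148 = 105 × 148 mm

105 × 148 mm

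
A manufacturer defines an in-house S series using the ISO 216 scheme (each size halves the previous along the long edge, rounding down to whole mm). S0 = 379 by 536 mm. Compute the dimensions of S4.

S1: ⌊536/2⌋ × 379 = 268 × 379 mm
S2: ⌊379/2⌋ × 268 = 189 × 268 mm
S3: ⌊268/2⌋ × 189 = 134 × 189 mm
S4: ⌊189/2⌋ × 134 = 94 × 134 mm

94 × 134 mm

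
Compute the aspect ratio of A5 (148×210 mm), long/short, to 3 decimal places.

1.419

210 / 148 = 1.419
ISO 216 targets √2 ≈ 1.414; the +0.005 deviation is from mm rounding.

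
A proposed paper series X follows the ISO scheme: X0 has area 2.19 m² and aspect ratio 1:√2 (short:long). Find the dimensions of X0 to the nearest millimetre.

1244 × 1760 mm

Let the short side be w mm. Then w · w√2 = 2.19 m² = 2,190,000 mm².
w² = 2,190,000/√2, so w ≈ 1244.4 mm; long side = w√2 ≈ 1759.9 mm.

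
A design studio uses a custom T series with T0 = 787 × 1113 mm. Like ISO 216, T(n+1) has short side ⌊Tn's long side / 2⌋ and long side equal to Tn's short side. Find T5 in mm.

T1: ⌊1113/2⌋ × 787 = 556 × 787 mm
T2: ⌊787/2⌋ × 556 = 393 × 556 mm
T3: ⌊556/2⌋ × 393 = 278 × 393 mm
T4: ⌊393/2⌋ × 278 = 196 × 278 mm
T5: ⌊278/2⌋ × 196 = 139 × 196 mm

139 × 196 mm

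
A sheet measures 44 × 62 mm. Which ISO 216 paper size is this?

B9 (44 × 62 mm)

Aspect ratio 62/44 ≈ 1.409 — close to the ISO √2 ≈ 1.414.
In the B-series (B0 = 1000 × 1414 mm): B9 = 44 × 62 mm.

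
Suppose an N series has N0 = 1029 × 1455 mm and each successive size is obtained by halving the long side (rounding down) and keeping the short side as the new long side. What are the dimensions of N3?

N1: ⌊1455/2⌋ × 1029 = 727 × 1029 mm
N2: ⌊1029/2⌋ × 727 = 514 × 727 mm
N3: ⌊727/2⌋ × 514 = 363 × 514 mm

363 × 514 mm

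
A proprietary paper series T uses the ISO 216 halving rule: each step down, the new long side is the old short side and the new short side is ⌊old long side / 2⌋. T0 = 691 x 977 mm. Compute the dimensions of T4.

172 × 244 mm

T1: ⌊977/2⌋ × 691 = 488 × 691 mm
T2: ⌊691/2⌋ × 488 = 345 × 488 mm
T3: ⌊488/2⌋ × 345 = 244 × 345 mm
T4: ⌊345/2⌋ × 244 = 172 × 244 mm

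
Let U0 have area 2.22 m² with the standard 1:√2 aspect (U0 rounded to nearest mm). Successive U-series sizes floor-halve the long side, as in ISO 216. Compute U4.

313 × 443 mm

Let U0's short side be w mm. w · w√2 = 2.22 m² = 2,220,000 mm², so w ≈ 1252.9 mm and w√2 ≈ 1771.9 mm → U0 = 1253 × 1772 mm.
U1: ⌊1772/2⌋ × 1253 = 886 × 1253 mm
U2: ⌊1253/2⌋ × 886 = 626 × 886 mm
U3: ⌊886/2⌋ × 626 = 443 × 626 mm
U4: ⌊626/2⌋ × 443 = 313 × 443 mm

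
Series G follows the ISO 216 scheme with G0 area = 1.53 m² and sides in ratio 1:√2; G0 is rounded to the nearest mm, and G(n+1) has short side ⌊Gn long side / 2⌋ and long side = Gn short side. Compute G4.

Let G0's short side be w mm. w · w√2 = 1.53 m² = 1,530,000 mm², so w ≈ 1040.1 mm and w√2 ≈ 1471.0 mm → G0 = 1040 × 1471 mm.
G1: ⌊1471/2⌋ × 1040 = 735 × 1040 mm
G2: ⌊1040/2⌋ × 735 = 520 × 735 mm
G3: ⌊735/2⌋ × 520 = 367 × 520 mm
G4: ⌊520/2⌋ × 367 = 260 × 367 mm

260 × 367 mm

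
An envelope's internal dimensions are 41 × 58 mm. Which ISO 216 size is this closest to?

Aspect ratio 58/41 ≈ 1.415 — close to the ISO √2 ≈ 1.414.
In the C-series (envelope sizes, between A and B): C9 = 40 × 57 mm.
Off by 2 mm total — nearest standard size.

C9 (40 × 57 mm)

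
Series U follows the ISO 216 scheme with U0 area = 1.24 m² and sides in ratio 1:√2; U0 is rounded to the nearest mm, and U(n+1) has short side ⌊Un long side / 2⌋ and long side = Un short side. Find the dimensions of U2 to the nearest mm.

Let U0's short side be w mm. w · w√2 = 1.24 m² = 1,240,000 mm², so w ≈ 936.4 mm and w√2 ≈ 1324.2 mm → U0 = 936 × 1324 mm.
U1: ⌊1324/2⌋ × 936 = 662 × 936 mm
U2: ⌊936/2⌋ × 662 = 468 × 662 mm

468 × 662 mm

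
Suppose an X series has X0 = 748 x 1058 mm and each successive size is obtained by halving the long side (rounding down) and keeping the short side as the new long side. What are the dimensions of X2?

X1: ⌊1058/2⌋ × 748 = 529 × 748 mm
X2: ⌊748/2⌋ × 529 = 374 × 529 mm

374 × 529 mm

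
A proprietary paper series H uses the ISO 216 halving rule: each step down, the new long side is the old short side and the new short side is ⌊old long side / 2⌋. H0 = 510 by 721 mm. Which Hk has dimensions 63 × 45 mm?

H7

H0: 510 × 721 mm
H1: 360 × 510 mm
H2: 255 × 360 mm
H3: 180 × 255 mm
H4: 127 × 180 mm
H5: 90 × 127 mm
H6: 63 × 90 mm
H7: 45 × 63 mm
H8: 31 × 45 mm
→ matches H7.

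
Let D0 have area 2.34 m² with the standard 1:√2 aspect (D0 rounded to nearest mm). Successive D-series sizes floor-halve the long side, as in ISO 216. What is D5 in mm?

227 × 321 mm

Let D0's short side be w mm. w · w√2 = 2.34 m² = 2,340,000 mm², so w ≈ 1286.3 mm and w√2 ≈ 1819.1 mm → D0 = 1286 × 1819 mm.
D1: ⌊1819/2⌋ × 1286 = 909 × 1286 mm
D2: ⌊1286/2⌋ × 909 = 643 × 909 mm
D3: ⌊909/2⌋ × 643 = 454 × 643 mm
D4: ⌊643/2⌋ × 454 = 321 × 454 mm
D5: ⌊454/2⌋ × 321 = 227 × 321 mm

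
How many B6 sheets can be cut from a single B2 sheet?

16

B2 = 500 × 707 mm; B6 = 125 × 176 mm.
Each halving step doubles the count; 4 steps from B2 to B6.
2^4 = 16.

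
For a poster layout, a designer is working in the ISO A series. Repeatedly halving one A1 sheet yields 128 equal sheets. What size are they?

A8

128 = 2^7, so 7 halving steps.
A1 → A2 → … → A8 after 7 steps.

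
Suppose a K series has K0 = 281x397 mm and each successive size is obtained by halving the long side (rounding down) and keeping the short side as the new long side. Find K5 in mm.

K1: ⌊397/2⌋ × 281 = 198 × 281 mm
K2: ⌊281/2⌋ × 198 = 140 × 198 mm
K3: ⌊198/2⌋ × 140 = 99 × 140 mm
K4: ⌊140/2⌋ × 99 = 70 × 99 mm
K5: ⌊99/2⌋ × 70 = 49 × 70 mm

49 × 70 mm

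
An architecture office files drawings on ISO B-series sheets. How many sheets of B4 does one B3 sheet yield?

Each ISO step halves the sheet: 1 × B3 → 2 × B4
From B3 to B4 is 1 halving step: 2^1 = 2.

2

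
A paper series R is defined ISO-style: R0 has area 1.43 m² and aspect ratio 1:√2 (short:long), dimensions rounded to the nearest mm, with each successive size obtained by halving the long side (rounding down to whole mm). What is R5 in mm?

Let R0's short side be w mm. w · w√2 = 1.43 m² = 1,430,000 mm², so w ≈ 1005.6 mm and w√2 ≈ 1422.1 mm → R0 = 1006 × 1422 mm.
R1: ⌊1422/2⌋ × 1006 = 711 × 1006 mm
R2: ⌊1006/2⌋ × 711 = 503 × 711 mm
R3: ⌊711/2⌋ × 503 = 355 × 503 mm
R4: ⌊503/2⌋ × 355 = 251 × 355 mm
R5: ⌊355/2⌋ × 251 = 177 × 251 mm

177 × 251 mm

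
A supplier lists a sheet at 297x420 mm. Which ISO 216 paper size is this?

A3 (297 × 420 mm)

Aspect ratio 420/297 ≈ 1.414 — close to the ISO √2 ≈ 1.414.
In the A-series (A0 area = 1 m²): A3 = 297 × 420 mm.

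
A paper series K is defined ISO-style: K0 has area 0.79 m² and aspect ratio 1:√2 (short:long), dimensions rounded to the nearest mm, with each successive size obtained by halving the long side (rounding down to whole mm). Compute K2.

Let K0's short side be w mm. w · w√2 = 0.79 m² = 790,000 mm², so w ≈ 747.4 mm and w√2 ≈ 1057.0 mm → K0 = 747 × 1057 mm.
K1: ⌊1057/2⌋ × 747 = 528 × 747 mm
K2: ⌊747/2⌋ × 528 = 373 × 528 mm

373 × 528 mm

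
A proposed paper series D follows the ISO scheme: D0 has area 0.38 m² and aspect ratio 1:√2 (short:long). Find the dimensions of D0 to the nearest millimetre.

Let the short side be w mm. Then w · w√2 = 0.38 m² = 380,000 mm².
w² = 380,000/√2, so w ≈ 518.4 mm; long side = w√2 ≈ 733.1 mm.

518 × 733 mm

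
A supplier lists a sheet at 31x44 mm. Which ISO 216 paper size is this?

B10 (31 × 44 mm)

Aspect ratio 44/31 ≈ 1.419 — close to the ISO √2 ≈ 1.414.
In the B-series (B0 = 1000 × 1414 mm): B10 = 31 × 44 mm.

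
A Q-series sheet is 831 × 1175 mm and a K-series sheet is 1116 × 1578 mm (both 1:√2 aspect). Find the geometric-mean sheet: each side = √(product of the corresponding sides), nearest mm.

Short side: √(831 · 1116) = √927396 ≈ 963.0 → 963 mm
Long side: √(1175 · 1578) = √1854150 ≈ 1361.7 → 1362 mm

963 × 1362 mm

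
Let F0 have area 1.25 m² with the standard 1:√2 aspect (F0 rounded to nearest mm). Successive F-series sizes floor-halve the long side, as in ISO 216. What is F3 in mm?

332 × 470 mm

Let F0's short side be w mm. w · w√2 = 1.25 m² = 1,250,000 mm², so w ≈ 940.2 mm and w√2 ≈ 1329.6 mm → F0 = 940 × 1330 mm.
F1: ⌊1330/2⌋ × 940 = 665 × 940 mm
F2: ⌊940/2⌋ × 665 = 470 × 665 mm
F3: ⌊665/2⌋ × 470 = 332 × 470 mm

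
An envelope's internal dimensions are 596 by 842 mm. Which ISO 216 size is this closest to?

A1 (594 × 841 mm)

Aspect ratio 842/596 ≈ 1.413 — close to the ISO √2 ≈ 1.414.
In the A-series (A0 area = 1 m²): A1 = 594 × 841 mm.
Off by 3 mm total — nearest standard size.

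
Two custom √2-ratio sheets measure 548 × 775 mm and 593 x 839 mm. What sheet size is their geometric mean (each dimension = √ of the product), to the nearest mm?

570 × 806 mm

Short side: √(548 · 593) = √324964 ≈ 570.1 → 570 mm
Long side: √(775 · 839) = √650225 ≈ 806.4 → 806 mm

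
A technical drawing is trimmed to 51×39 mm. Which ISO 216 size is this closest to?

A9 (37 × 52 mm)

Aspect ratio 51/39 ≈ 1.308 (ISO target is √2 ≈ 1.414).
In the A-series (A0 area = 1 m²): A9 = 37 × 52 mm.
Off by 3 mm total — nearest standard size.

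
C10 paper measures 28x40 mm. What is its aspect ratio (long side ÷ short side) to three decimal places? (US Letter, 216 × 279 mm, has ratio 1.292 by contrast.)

40 / 28 = 1.429
ISO 216 targets √2 ≈ 1.414; the +0.014 deviation is from mm rounding.

1.429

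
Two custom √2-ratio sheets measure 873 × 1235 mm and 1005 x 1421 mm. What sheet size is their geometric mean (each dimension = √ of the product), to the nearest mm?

Short side: √(873 · 1005) = √877365 ≈ 936.7 → 937 mm
Long side: √(1235 · 1421) = √1754935 ≈ 1324.7 → 1325 mm

937 × 1325 mm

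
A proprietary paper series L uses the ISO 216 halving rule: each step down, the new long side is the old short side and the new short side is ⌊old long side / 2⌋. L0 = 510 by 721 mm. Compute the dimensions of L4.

L1: ⌊721/2⌋ × 510 = 360 × 510 mm
L2: ⌊510/2⌋ × 360 = 255 × 360 mm
L3: ⌊360/2⌋ × 255 = 180 × 255 mm
L4: ⌊255/2⌋ × 180 = 127 × 180 mm

127 × 180 mm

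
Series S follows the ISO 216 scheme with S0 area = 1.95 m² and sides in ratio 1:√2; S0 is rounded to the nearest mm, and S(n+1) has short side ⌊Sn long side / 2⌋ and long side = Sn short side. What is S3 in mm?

415 × 587 mm

Let S0's short side be w mm. w · w√2 = 1.95 m² = 1,950,000 mm², so w ≈ 1174.2 mm and w√2 ≈ 1660.6 mm → S0 = 1174 × 1661 mm.
S1: ⌊1661/2⌋ × 1174 = 830 × 1174 mm
S2: ⌊1174/2⌋ × 830 = 587 × 830 mm
S3: ⌊830/2⌋ × 587 = 415 × 587 mm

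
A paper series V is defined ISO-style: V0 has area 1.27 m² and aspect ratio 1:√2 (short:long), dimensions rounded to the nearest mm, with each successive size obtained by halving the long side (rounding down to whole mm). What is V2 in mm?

Let V0's short side be w mm. w · w√2 = 1.27 m² = 1,270,000 mm², so w ≈ 947.6 mm and w√2 ≈ 1340.2 mm → V0 = 948 × 1340 mm.
V1: ⌊1340/2⌋ × 948 = 670 × 948 mm
V2: ⌊948/2⌋ × 670 = 474 × 670 mm

474 × 670 mm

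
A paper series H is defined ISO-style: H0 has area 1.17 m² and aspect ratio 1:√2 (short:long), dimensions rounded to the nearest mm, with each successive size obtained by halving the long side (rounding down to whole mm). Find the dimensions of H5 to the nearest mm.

Let H0's short side be w mm. w · w√2 = 1.17 m² = 1,170,000 mm², so w ≈ 909.6 mm and w√2 ≈ 1286.3 mm → H0 = 910 × 1286 mm.
H1: ⌊1286/2⌋ × 910 = 643 × 910 mm
H2: ⌊910/2⌋ × 643 = 455 × 643 mm
H3: ⌊643/2⌋ × 455 = 321 × 455 mm
H4: ⌊455/2⌋ × 321 = 227 × 321 mm
H5: ⌊321/2⌋ × 227 = 160 × 227 mm

160 × 227 mm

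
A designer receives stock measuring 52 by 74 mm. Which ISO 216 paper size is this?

A8 (52 × 74 mm)

Aspect ratio 74/52 ≈ 1.423 — close to the ISO √2 ≈ 1.414.
In the A-series (A0 area = 1 m²): A8 = 52 × 74 mm.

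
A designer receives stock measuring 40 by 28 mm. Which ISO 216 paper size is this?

Aspect ratio 40/28 ≈ 1.429 — close to the ISO √2 ≈ 1.414.
In the C-series (envelope sizes, between A and B): C10 = 28 × 40 mm.

C10 (28 × 40 mm)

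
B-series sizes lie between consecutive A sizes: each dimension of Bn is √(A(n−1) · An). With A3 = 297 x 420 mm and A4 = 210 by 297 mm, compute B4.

Short side: √(297 · 210) = √62370 ≈ 249.7 → 250 mm
Long side: √(420 · 297) = √124740 ≈ 353.2 → 353 mm

250 × 353 mm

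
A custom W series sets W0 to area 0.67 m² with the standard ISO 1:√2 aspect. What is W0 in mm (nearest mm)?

Let the short side be w mm. Then w · w√2 = 0.67 m² = 670,000 mm².
w² = 670,000/√2, so w ≈ 688.3 mm; long side = w√2 ≈ 973.4 mm.

688 × 973 mm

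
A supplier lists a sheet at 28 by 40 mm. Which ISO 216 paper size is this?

C10 (28 × 40 mm)

Aspect ratio 40/28 ≈ 1.429 — close to the ISO √2 ≈ 1.414.
In the C-series (envelope sizes, between A and B): C10 = 28 × 40 mm.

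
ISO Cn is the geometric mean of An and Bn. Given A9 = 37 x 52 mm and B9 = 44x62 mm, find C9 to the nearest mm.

40 × 57 mm

Short side: √(37 · 44) = √1628 ≈ 40.3 → 40 mm
Long side: √(52 · 62) = √3224 ≈ 56.8 → 57 mm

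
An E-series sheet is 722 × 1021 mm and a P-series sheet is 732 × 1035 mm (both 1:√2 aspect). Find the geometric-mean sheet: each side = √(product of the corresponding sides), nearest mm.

727 × 1028 mm

Short side: √(722 · 732) = √528504 ≈ 727.0 → 727 mm
Long side: √(1021 · 1035) = √1056735 ≈ 1028.0 → 1028 mm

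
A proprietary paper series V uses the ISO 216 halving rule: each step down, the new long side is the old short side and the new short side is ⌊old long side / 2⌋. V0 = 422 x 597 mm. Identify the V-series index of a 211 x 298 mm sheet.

V2

V0: 422 × 597 mm
V1: 298 × 422 mm
V2: 211 × 298 mm
V3: 149 × 211 mm
→ matches V2.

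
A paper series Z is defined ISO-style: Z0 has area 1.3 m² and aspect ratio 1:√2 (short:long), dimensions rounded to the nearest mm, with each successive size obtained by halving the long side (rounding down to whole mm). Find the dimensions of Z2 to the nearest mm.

479 × 678 mm

Let Z0's short side be w mm. w · w√2 = 1.3 m² = 1,300,000 mm², so w ≈ 958.8 mm and w√2 ≈ 1355.9 mm → Z0 = 959 × 1356 mm.
Z1: ⌊1356/2⌋ × 959 = 678 × 959 mm
Z2: ⌊959/2⌋ × 678 = 479 × 678 mm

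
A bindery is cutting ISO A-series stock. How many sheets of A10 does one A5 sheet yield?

Each ISO step halves the sheet: 1 × A5 → 2 × A6 → 4 × A7 → 8 × A8 → …
From A5 to A10 is 5 halving steps: 2^5 = 32.

32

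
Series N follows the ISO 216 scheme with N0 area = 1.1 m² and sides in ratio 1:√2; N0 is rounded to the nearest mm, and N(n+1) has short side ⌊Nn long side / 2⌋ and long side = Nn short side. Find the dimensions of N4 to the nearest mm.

Let N0's short side be w mm. w · w√2 = 1.1 m² = 1,100,000 mm², so w ≈ 881.9 mm and w√2 ≈ 1247.3 mm → N0 = 882 × 1247 mm.
N1: ⌊1247/2⌋ × 882 = 623 × 882 mm
N2: ⌊882/2⌋ × 623 = 441 × 623 mm
N3: ⌊623/2⌋ × 441 = 311 × 441 mm
N4: ⌊441/2⌋ × 311 = 220 × 311 mm

220 × 311 mm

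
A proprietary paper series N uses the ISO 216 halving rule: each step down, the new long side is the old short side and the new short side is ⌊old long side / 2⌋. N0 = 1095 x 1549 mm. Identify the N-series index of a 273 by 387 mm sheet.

N0: 1095 × 1549 mm
N1: 774 × 1095 mm
N2: 547 × 774 mm
N3: 387 × 547 mm
N4: 273 × 387 mm
N5: 193 × 273 mm
→ matches N4.

N4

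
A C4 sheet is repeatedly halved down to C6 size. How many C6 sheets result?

4

C4 = 229 × 324 mm; C6 = 114 × 162 mm.
Each halving step doubles the count; 2 steps from C4 to C6.
2^2 = 4.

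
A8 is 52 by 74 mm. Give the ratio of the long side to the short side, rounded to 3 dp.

74 / 52 = 1.423
ISO 216 targets √2 ≈ 1.414; the +0.009 deviation is from mm rounding.

1.423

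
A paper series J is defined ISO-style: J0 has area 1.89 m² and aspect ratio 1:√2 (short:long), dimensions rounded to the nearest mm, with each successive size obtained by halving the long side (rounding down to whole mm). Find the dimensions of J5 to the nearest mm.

Let J0's short side be w mm. w · w√2 = 1.89 m² = 1,890,000 mm², so w ≈ 1156.0 mm and w√2 ≈ 1634.9 mm → J0 = 1156 × 1635 mm.
J1: ⌊1635/2⌋ × 1156 = 817 × 1156 mm
J2: ⌊1156/2⌋ × 817 = 578 × 817 mm
J3: ⌊817/2⌋ × 578 = 408 × 578 mm
J4: ⌊578/2⌋ × 408 = 289 × 408 mm
J5: ⌊408/2⌋ × 289 = 204 × 289 mm

204 × 289 mm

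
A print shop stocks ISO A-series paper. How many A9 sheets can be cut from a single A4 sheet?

32

Each ISO step halves the sheet: 1 × A4 → 2 × A5 → 4 × A6 → 8 × A7 → …
From A4 to A9 is 5 halving steps: 2^5 = 32.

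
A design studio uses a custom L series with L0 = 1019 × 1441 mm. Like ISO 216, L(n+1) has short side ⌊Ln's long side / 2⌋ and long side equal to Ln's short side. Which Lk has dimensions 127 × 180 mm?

L6

L0: 1019 × 1441 mm
L1: 720 × 1019 mm
L2: 509 × 720 mm
L3: 360 × 509 mm
L4: 254 × 360 mm
L5: 180 × 254 mm
L6: 127 × 180 mm
L7: 90 × 127 mm
→ matches L6.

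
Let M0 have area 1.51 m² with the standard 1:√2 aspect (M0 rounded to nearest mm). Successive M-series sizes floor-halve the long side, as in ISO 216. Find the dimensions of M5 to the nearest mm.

182 × 258 mm

Let M0's short side be w mm. w · w√2 = 1.51 m² = 1,510,000 mm², so w ≈ 1033.3 mm and w√2 ≈ 1461.3 mm → M0 = 1033 × 1461 mm.
M1: ⌊1461/2⌋ × 1033 = 730 × 1033 mm
M2: ⌊1033/2⌋ × 730 = 516 × 730 mm
M3: ⌊730/2⌋ × 516 = 365 × 516 mm
M4: ⌊516/2⌋ × 365 = 258 × 365 mm
M5: ⌊365/2⌋ × 258 = 182 × 258 mm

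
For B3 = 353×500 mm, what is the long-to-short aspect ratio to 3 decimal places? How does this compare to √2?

500 / 353 = 1.416
ISO 216 targets √2 ≈ 1.414; the +0.002 deviation is from mm rounding.

1.416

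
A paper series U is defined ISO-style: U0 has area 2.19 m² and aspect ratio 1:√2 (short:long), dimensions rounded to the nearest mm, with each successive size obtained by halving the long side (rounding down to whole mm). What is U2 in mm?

622 × 880 mm

Let U0's short side be w mm. w · w√2 = 2.19 m² = 2,190,000 mm², so w ≈ 1244.4 mm and w√2 ≈ 1759.9 mm → U0 = 1244 × 1760 mm.
U1: ⌊1760/2⌋ × 1244 = 880 × 1244 mm
U2: ⌊1244/2⌋ × 880 = 622 × 880 mm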